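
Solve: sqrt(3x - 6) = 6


Square both sides: 3x - 6 = 6^2 = 36
3x = 36 + 6 = 42
x = 14
Check: sqrt(3*14 - 6) = sqrt(36) = 6 ✓

x = 14


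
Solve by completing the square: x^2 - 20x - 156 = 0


Start: x^2 - 20x - 156 = 0
Move constant: x^2 - 20x = 156
Half of -20 is -10, squared is 100
Add 100 to both sides: x^2 - 20x + 100 = 256
(x - 10)^2 = 256
x - 10 = ±16
x = 10 + 16 = 26 or x = 10 - 16 = -6

x = -6, x = 26


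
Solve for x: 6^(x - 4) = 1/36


Express both sides with the same base.
1/36 = 6^(-2)
Since the bases match, equate exponents: x - 4 = -2
So x = -2 - (-4) = 2

x = 2


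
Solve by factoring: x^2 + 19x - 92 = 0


We need two numbers that multiply to -92 and add to 19.
Those numbers are -4 and 23 (since (-4) * 23 = -92 and (-4) + 23 = 19).
So x^2 + 19x - 92 = (x - 4)(x + 23) = 0
Setting each factor to zero: x = 4 or x = -23

x = -23, x = 4


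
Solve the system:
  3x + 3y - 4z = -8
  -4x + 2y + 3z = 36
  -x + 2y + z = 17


Using Cramer's rule. Expand each determinant along the first row.
D  = 3*[2*1 - 3*2] - 3*[(-4)*1 - 3*(-1)] + (-4)*[(-4)*2 - 2*(-1)]
  = 3*(-4) - 3*(-1) + (-4)*(-6) = 15
Dx = (-8)*[2*1 - 3*2] - 3*[36*1 - 3*17] + (-4)*[36*2 - 2*17]
  = (-8)*(-4) - 3*(-15) + (-4)*(38) = -75
Dy = 3*[36*1 - 3*17] - (-8)*[(-4)*1 - 3*(-1)] + (-4)*[(-4)*17 - 36*(-1)]
  = 3*(-15) - (-8)*(-1) + (-4)*(-32) = 75
Dz = 3*[2*17 - 36*2] - 3*[(-4)*17 - 36*(-1)] + (-8)*[(-4)*2 - 2*(-1)]
  = 3*(-38) - 3*(-32) + (-8)*(-6) = 30
x = Dx/D = -75/15 = -5, y = Dy/D = 75/15 = 5, z = Dz/D = 30/15 = 2
Check eq1: (3)(-5) + (3)(5) + (-4)(2) = -8 = -8 ✓
Check eq2: (-4)(-5) + (2)(5) + (3)(2) = 36 = 36 ✓
Check eq3: (-1)(-5) + (2)(5) + (1)(2) = 17 = 17 ✓

x = -5, y = 5, z = 2


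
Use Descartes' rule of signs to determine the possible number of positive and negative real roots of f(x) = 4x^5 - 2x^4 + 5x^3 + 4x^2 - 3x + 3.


Descartes' rule of signs:

For positive roots, count sign changes in f(x) = 4x^5 - 2x^4 + 5x^3 + 4x^2 - 3x + 3:
Signs of coefficients: +, -, +, +, -, +
Number of sign changes: 4
Possible positive real roots: 4, 2, 0

For negative roots, examine f(-x) = -4x^5 - 2x^4 - 5x^3 + 4x^2 + 3x + 3:
Signs of coefficients: -, -, -, +, +, +
Number of sign changes: 1
Possible negative real roots: 1

Positive roots: 4 or 2 or 0; Negative roots: 1


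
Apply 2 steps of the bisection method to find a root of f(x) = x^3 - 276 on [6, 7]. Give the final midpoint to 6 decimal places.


f(x) = x^3 - 276
f(6) = -60 < 0
f(7) = 67 > 0

Step 1: midpoint = (6.000000 + 7.000000)/2 = 6.500000
  f(6.500000) = -1.375000
  f(mid) < 0, so root is in [6.500000, 7.000000]

Step 2: midpoint = (6.500000 + 7.000000)/2 = 6.750000
  f(6.750000) = 31.546875
  f(mid) > 0, so root is in [6.500000, 6.750000]

midpoint = 6.750000


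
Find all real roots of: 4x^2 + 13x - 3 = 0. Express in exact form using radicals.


Using the quadratic formula: x = (-b ± sqrt(b^2 - 4ac)) / (2a)
Here a = 4, b = 13, c = -3
Discriminant = b^2 - 4ac = 13^2 - 4(4)(-3) = 169 + 48 = 217
Since discriminant = 217 > 0, there are two real roots.
x = (-13 ± sqrt(217)) / 8
Numerically: x ≈ 0.2164 or x ≈ -3.4664

x = (-13 + sqrt(217)) / 8 or x = (-13 - sqrt(217)) / 8


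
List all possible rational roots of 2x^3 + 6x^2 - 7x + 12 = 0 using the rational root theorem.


Rational root theorem: possible roots are ±p/q where:
  p divides the constant term (12): p ∈ {1, 2, 3, 4, 6, 12}
  q divides the leading coefficient (2): q ∈ {1, 2}

All possible rational roots: -12, -6, -4, -3, -2, -3/2, -1, -1/2, 1/2, 1, 3/2, 2, 3, 4, 6, 12

-12, -6, -4, -3, -2, -3/2, -1, -1/2, 1/2, 1, 3/2, 2, 3, 4, 6, 12


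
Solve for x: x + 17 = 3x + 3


Starting with: x + 17 = 3x + 3
Move all x terms to left: (1 - 3)x = 3 - 17
Simplify: -2x = -14
Divide both sides by -2: x = 7

x = 7


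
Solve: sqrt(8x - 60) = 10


Square both sides: 8x - 60 = 10^2 = 100
8x = 100 + 60 = 160
x = 20
Check: sqrt(8*20 - 60) = sqrt(100) = 10 ✓

x = 20


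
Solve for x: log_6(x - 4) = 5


Convert to exponential form: x - 4 = 6^5 = 7776
x = 7776 + 4 = 7780
Check: log_6(7780 - 4) = log_6(7776) = log_6(7776) = 5 ✓

x = 7780


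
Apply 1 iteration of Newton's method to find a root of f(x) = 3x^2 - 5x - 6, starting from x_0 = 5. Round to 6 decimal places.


Newton's method: x_(n+1) = x_n - f(x_n)/f'(x_n)
f(x) = 3x^2 - 5x - 6
f'(x) = 6x - 5

Iteration 1:
  f(5.000000) = 44.000000
  f'(5.000000) = 25.000000
  x_1 = 5.000000 - (44.000000)/(25.000000) = 3.240000

x_1 = 3.240000


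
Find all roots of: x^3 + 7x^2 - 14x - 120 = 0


Let p(x) = x^3 + 7x^2 - 14x - 120. By the rational root theorem (leading coefficient 1), any rational root is an integer divisor of 120: try ±1, ±2, ... in turn.
Test x = 1: value = -126 ≠ 0.
Test x = -1: value = -100 ≠ 0.
Test x = 2: value = -112 ≠ 0.
Test x = -2: value = -72 ≠ 0.
Test x = 3: value = -72 ≠ 0.
Test x = -3: value = -42 ≠ 0.
Test x = 4: value = 0 ✓, so (x - 4) is a factor.
Synthetic division by (x - 4): bring down 1; 1(4) + 7 = 11; 11(4) - 14 = 30; 30(4) - 120 = 0 → quotient x^2 + 11x + 30, remainder 0.
Solve the quadratic x^2 + 11x + 30 = 0: discriminant = 11^2 - 4(1)(30) = 121 - 120 = 1.
sqrt(1) = 1, so x = (-11 ± 1)/2: x = -5 or x = -6.
Collecting all roots found:

x = -6, x = -5, x = 4


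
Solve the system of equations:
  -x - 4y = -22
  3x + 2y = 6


Using Cramer's rule:
Determinant D = (-1)(2) - (3)(-4) = -2 + 12 = 10
Dx = (-22)(2) - (6)(-4) = -44 + 24 = -20
Dy = (-1)(6) - (3)(-22) = -6 + 66 = 60
x = Dx/D = -20/10 = -2
y = Dy/D = 60/10 = 6

x = -2, y = 6


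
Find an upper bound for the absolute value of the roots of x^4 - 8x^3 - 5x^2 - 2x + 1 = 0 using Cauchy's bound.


Cauchy's bound: all roots r satisfy |r| <= 1 + max(|a_i/a_n|) for i = 0,...,n-1
where a_n is the leading coefficient.

Coefficients: [1, -8, -5, -2, 1]
Leading coefficient a_n = 1
Ratios |a_i/a_n|: 8, 5, 2, 1
Maximum ratio: 8
Cauchy's bound: |r| <= 1 + 8 = 9

Upper bound = 9


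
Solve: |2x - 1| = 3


An absolute value equation |expr| = 3 gives two cases:
Case 1: 2x - 1 = 3
  2x = 4, so x = 2
Case 2: 2x - 1 = -3
  2x = -2, so x = -1

x = -1, x = 2


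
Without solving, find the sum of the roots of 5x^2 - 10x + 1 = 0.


By Vieta's formulas for ax^2 + bx + c = 0:
  Sum of roots = -b/a
  Product of roots = c/a

Here a = 5, b = -10, c = 1
Sum = -(-10)/5 = 2
Product = 1/5 = 1/5

Sum = 2


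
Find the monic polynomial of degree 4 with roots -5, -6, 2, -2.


A monic polynomial with roots -5, -6, 2, -2 is:
p(x) = (x + 5)(x + 6)(x - 2)(x + 2)
After multiplying by (x + 5): x + 5
After multiplying by (x + 6): x^2 + 11x + 30
After multiplying by (x - 2): x^3 + 9x^2 + 8x - 60
After multiplying by (x + 2): x^4 + 11x^3 + 26x^2 - 44x - 120

x^4 + 11x^3 + 26x^2 - 44x - 120


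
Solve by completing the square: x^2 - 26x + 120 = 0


Start: x^2 - 26x + 120 = 0
Move constant: x^2 - 26x = -120
Half of -26 is -13, squared is 169
Add 169 to both sides: x^2 - 26x + 169 = 49
(x - 13)^2 = 49
x - 13 = ±7
x = 13 + 7 = 20 or x = 13 - 7 = 6

x = 6, x = 20


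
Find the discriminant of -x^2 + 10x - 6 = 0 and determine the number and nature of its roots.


For ax^2 + bx + c = 0, discriminant D = b^2 - 4ac
Here a = -1, b = 10, c = -6
D = (10)^2 - 4(-1)(-6) = 100 - 24 = 76

D = 76 > 0 but not a perfect square
The equation has 2 distinct real irrational roots.

Discriminant = 76, 2 distinct real irrational roots


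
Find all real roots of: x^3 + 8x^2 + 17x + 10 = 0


Let p(x) = x^3 + 8x^2 + 17x + 10. By the rational root theorem (leading coefficient 1), any rational root is an integer divisor of 10: try ±1, ±2, ... in turn.
Test x = 1: value = 36 ≠ 0.
Test x = -1: value = 0 ✓, so (x + 1) is a factor.
Synthetic division by (x + 1): bring down 1; 1(-1) + 8 = 7; 7(-1) + 17 = 10; 10(-1) + 10 = 0 → quotient x^2 + 7x + 10, remainder 0.
Solve the quadratic x^2 + 7x + 10 = 0: discriminant = 7^2 - 4(1)(10) = 49 - 40 = 9.
sqrt(9) = 3, so x = (-7 ± 3)/2: x = -2 or x = -5.

x = -5, x = -2, x = -1


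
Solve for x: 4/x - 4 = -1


Subtract -4 from both sides: 4/x = 3
Multiply both sides by x: 4 = 3 * x
Divide by 3: x = 4/3

x = 4/3


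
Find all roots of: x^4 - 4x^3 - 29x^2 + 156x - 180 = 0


Let p(x) = x^4 - 4x^3 - 29x^2 + 156x - 180. By the rational root theorem (leading coefficient 1), any rational root is an integer divisor of 180: try ±1, ±2, ... in turn.
Test x = 1: value = -56 ≠ 0.
Test x = -1: value = -360 ≠ 0.
Test x = 2: value = 0 ✓, so (x - 2) is a factor.
Synthetic division by (x - 2): bring down 1; 1(2) - 4 = -2; (-2)(2) - 29 = -33; (-33)(2) + 156 = 90; 90(2) - 180 = 0 → quotient x^3 - 2x^2 - 33x + 90, remainder 0.
Continue with the quotient x^3 - 2x^2 - 33x + 90 (candidates must divide 90; re-test x = 2 first in case it repeats).
Test x = 2: value = 24 ≠ 0.
Test x = -2: value = 140 ≠ 0.
Test x = 3: value = 0 ✓, so (x - 3) is a factor.
Synthetic division by (x - 3): bring down 1; 1(3) - 2 = 1; 1(3) - 33 = -30; (-30)(3) + 90 = 0 → quotient x^2 + x - 30, remainder 0.
Solve the quadratic x^2 + x - 30 = 0: discriminant = 1^2 - 4(1)(-30) = 1 + 120 = 121.
sqrt(121) = 11, so x = (-1 ± 11)/2: x = 5 or x = -6.
Collecting all roots found:

x = -6, x = 2, x = 3, x = 5


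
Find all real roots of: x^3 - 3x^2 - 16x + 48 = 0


Let p(x) = x^3 - 3x^2 - 16x + 48. By the rational root theorem (leading coefficient 1), any rational root is an integer divisor of 48: try ±1, ±2, ... in turn.
Test x = 1: value = 30 ≠ 0.
Test x = -1: value = 60 ≠ 0.
Test x = 2: value = 12 ≠ 0.
Test x = -2: value = 60 ≠ 0.
Test x = 3: value = 0 ✓, so (x - 3) is a factor.
Synthetic division by (x - 3): bring down 1; 1(3) - 3 = 0; 0(3) - 16 = -16; (-16)(3) + 48 = 0 → quotient x^2 - 16, remainder 0.
Solve the quadratic x^2 - 16 = 0: discriminant = 0^2 - 4(1)(-16) = 0 + 64 = 64.
sqrt(64) = 8, so x = (0 ± 8)/2: x = 4 or x = -4.

x = -4, x = 3, x = 4


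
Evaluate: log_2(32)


We need the exponent such that 2^? = 32
2^5 = 32
Therefore log_2(32) = 5

5


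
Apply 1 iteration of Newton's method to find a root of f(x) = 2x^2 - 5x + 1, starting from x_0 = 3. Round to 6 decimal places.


Newton's method: x_(n+1) = x_n - f(x_n)/f'(x_n)
f(x) = 2x^2 - 5x + 1
f'(x) = 4x - 5

Iteration 1:
  f(3.000000) = 4.000000
  f'(3.000000) = 7.000000
  x_1 = 3.000000 - (4.000000)/(7.000000) = 2.428571

x_1 = 2.428571


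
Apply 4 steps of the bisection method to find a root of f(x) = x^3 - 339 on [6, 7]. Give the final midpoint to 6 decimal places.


f(x) = x^3 - 339
f(6) = -123 < 0
f(7) = 4 > 0

Step 1: midpoint = (6.000000 + 7.000000)/2 = 6.500000
  f(6.500000) = -64.375000
  f(mid) < 0, so root is in [6.500000, 7.000000]

Step 2: midpoint = (6.500000 + 7.000000)/2 = 6.750000
  f(6.750000) = -31.453125
  f(mid) < 0, so root is in [6.750000, 7.000000]

Step 3: midpoint = (6.750000 + 7.000000)/2 = 6.875000
  f(6.875000) = -14.048828
  f(mid) < 0, so root is in [6.875000, 7.000000]

Step 4: midpoint = (6.875000 + 7.000000)/2 = 6.937500
  f(6.937500) = -5.105713
  f(mid) < 0, so root is in [6.937500, 7.000000]

midpoint = 6.937500


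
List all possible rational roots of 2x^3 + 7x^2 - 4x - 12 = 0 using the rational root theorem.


Rational root theorem: possible roots are ±p/q where:
  p divides the constant term (-12): p ∈ {1, 2, 3, 4, 6, 12}
  q divides the leading coefficient (2): q ∈ {1, 2}

All possible rational roots: -12, -6, -4, -3, -2, -3/2, -1, -1/2, 1/2, 1, 3/2, 2, 3, 4, 6, 12

-12, -6, -4, -3, -2, -3/2, -1, -1/2, 1/2, 1, 3/2, 2, 3, 4, 6, 12


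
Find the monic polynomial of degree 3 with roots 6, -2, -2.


A monic polynomial with roots 6, -2, -2 is:
p(x) = (x - 6)(x + 2)(x + 2)
After multiplying by (x - 6): x - 6
After multiplying by (x + 2): x^2 - 4x - 12
After multiplying by (x + 2): x^3 - 2x^2 - 20x - 24

x^3 - 2x^2 - 20x - 24


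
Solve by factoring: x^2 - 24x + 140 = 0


We need two numbers that multiply to 140 and add to -24.
Those numbers are -10 and -14 (since (-10) * (-14) = 140 and (-10) + (-14) = -24).
So x^2 - 24x + 140 = (x - 10)(x - 14) = 0
Setting each factor to zero: x = 10 or x = 14

x = 10, x = 14


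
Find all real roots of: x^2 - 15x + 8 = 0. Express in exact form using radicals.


Using the quadratic formula: x = (-b ± sqrt(b^2 - 4ac)) / (2a)
Here a = 1, b = -15, c = 8
Discriminant = b^2 - 4ac = (-15)^2 - 4(1)(8) = 225 - 32 = 193
Since discriminant = 193 > 0, there are two real roots.
x = (15 ± sqrt(193)) / 2
Numerically: x ≈ 14.4462 or x ≈ 0.5538

x = (15 + sqrt(193)) / 2 or x = (15 - sqrt(193)) / 2


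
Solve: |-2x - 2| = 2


An absolute value equation |expr| = 2 gives two cases:
Case 1: -2x - 2 = 2
  -2x = 4, so x = -2
Case 2: -2x - 2 = -2
  -2x = 0, so x = 0

x = -2, x = 0


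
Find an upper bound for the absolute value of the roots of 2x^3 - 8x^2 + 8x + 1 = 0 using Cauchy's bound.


Cauchy's bound: all roots r satisfy |r| <= 1 + max(|a_i/a_n|) for i = 0,...,n-1
where a_n is the leading coefficient.

Coefficients: [2, -8, 8, 1]
Leading coefficient a_n = 2
Ratios |a_i/a_n|: 4, 4, 1/2
Maximum ratio: 4
Cauchy's bound: |r| <= 1 + 4 = 5

Upper bound = 5


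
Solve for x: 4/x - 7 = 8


Subtract -7 from both sides: 4/x = 15
Multiply both sides by x: 4 = 15 * x
Divide by 15: x = 4/15

x = 4/15


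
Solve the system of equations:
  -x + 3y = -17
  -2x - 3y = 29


Using Cramer's rule:
Determinant D = (-1)(-3) - (-2)(3) = 3 + 6 = 9
Dx = (-17)(-3) - (29)(3) = 51 - 87 = -36
Dy = (-1)(29) - (-2)(-17) = -29 - 34 = -63
x = Dx/D = -36/9 = -4
y = Dy/D = -63/9 = -7

x = -4, y = -7


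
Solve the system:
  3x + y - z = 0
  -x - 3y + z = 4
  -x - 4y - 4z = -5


Using Cramer's rule. Expand each determinant along the first row.
D  = 3*[(-3)*(-4) - 1*(-4)] - 1*[(-1)*(-4) - 1*(-1)] + (-1)*[(-1)*(-4) - (-3)*(-1)]
  = 3*(16) - 1*(5) + (-1)*(1) = 42
Dx = 0*[(-3)*(-4) - 1*(-4)] - 1*[4*(-4) - 1*(-5)] + (-1)*[4*(-4) - (-3)*(-5)]
  = 0*(16) - 1*(-11) + (-1)*(-31) = 42
Dy = 3*[4*(-4) - 1*(-5)] - 0*[(-1)*(-4) - 1*(-1)] + (-1)*[(-1)*(-5) - 4*(-1)]
  = 3*(-11) - 0*(5) + (-1)*(9) = -42
Dz = 3*[(-3)*(-5) - 4*(-4)] - 1*[(-1)*(-5) - 4*(-1)] + 0*[(-1)*(-4) - (-3)*(-1)]
  = 3*(31) - 1*(9) + 0*(1) = 84
x = Dx/D = 42/42 = 1, y = Dy/D = -42/42 = -1, z = Dz/D = 84/42 = 2
Check eq1: (3)(1) + (1)(-1) + (-1)(2) = 0 = 0 ✓
Check eq2: (-1)(1) + (-3)(-1) + (1)(2) = 4 = 4 ✓
Check eq3: (-1)(1) + (-4)(-1) + (-4)(2) = -5 = -5 ✓

x = 1, y = -1, z = 2


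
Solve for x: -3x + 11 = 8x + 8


Starting with: -3x + 11 = 8x + 8
Move all x terms to left: (-3 - 8)x = 8 - 11
Simplify: -11x = -3
Divide both sides by -11: x = 3/11

x = 3/11


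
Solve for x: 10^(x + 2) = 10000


Express both sides with the same base.
10000 = 10^4
Since the bases match, equate exponents: x + 2 = 4
So x = 4 - (2) = 2

x = 2


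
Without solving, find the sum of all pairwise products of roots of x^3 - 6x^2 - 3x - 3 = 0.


By Vieta's formulas for x^3 + bx^2 + cx + d = 0:
  r1 + r2 + r3 = -b/a = 6
  r1*r2 + r1*r3 + r2*r3 = c/a = -3
  r1*r2*r3 = -d/a = 3


Sum of pairwise products = -3


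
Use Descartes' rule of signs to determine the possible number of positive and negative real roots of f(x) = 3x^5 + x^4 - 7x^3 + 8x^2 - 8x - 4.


Descartes' rule of signs:

For positive roots, count sign changes in f(x) = 3x^5 + x^4 - 7x^3 + 8x^2 - 8x - 4:
Signs of coefficients: +, +, -, +, -, -
Number of sign changes: 3
Possible positive real roots: 3, 1

For negative roots, examine f(-x) = -3x^5 + x^4 + 7x^3 + 8x^2 + 8x - 4:
Signs of coefficients: -, +, +, +, +, -
Number of sign changes: 2
Possible negative real roots: 2, 0

Positive roots: 3 or 1; Negative roots: 2 or 0


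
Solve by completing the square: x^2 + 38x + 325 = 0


Start: x^2 + 38x + 325 = 0
Move constant: x^2 + 38x = -325
Half of 38 is 19, squared is 361
Add 361 to both sides: x^2 + 38x + 361 = 36
(x + 19)^2 = 36
x + 19 = ±6
x = -19 + 6 = -13 or x = -19 - 6 = -25

x = -25, x = -13


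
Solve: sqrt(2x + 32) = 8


Square both sides: 2x + 32 = 8^2 = 64
2x = 64 - 32 = 32
x = 16
Check: sqrt(2*16 + 32) = sqrt(64) = 8 ✓

x = 16


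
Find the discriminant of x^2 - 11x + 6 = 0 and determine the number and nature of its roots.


For ax^2 + bx + c = 0, discriminant D = b^2 - 4ac
Here a = 1, b = -11, c = 6
D = (-11)^2 - 4(1)(6) = 121 - 24 = 97

D = 97 > 0 but not a perfect square
The equation has 2 distinct real irrational roots.

Discriminant = 97, 2 distinct real irrational roots


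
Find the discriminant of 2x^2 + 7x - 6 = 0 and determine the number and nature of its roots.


For ax^2 + bx + c = 0, discriminant D = b^2 - 4ac
Here a = 2, b = 7, c = -6
D = (7)^2 - 4(2)(-6) = 49 + 48 = 97

D = 97 > 0 but not a perfect square
The equation has 2 distinct real irrational roots.

Discriminant = 97, 2 distinct real irrational roots


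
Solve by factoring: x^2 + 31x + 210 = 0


We need two numbers that multiply to 210 and add to 31.
Those numbers are 21 and 10 (since 21 * 10 = 210 and 21 + 10 = 31).
So x^2 + 31x + 210 = (x + 21)(x + 10) = 0
Setting each factor to zero: x = -21 or x = -10

x = -21, x = -10


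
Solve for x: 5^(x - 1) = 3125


Express both sides with the same base.
3125 = 5^5
Since the bases match, equate exponents: x - 1 = 5
So x = 5 - (-1) = 6

x = 6


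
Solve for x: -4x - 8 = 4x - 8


Starting with: -4x - 8 = 4x - 8
Move all x terms to left: (-4 - 4)x = -8 + 8
Simplify: -8x = 0
Divide both sides by -8: x = 0

x = 0


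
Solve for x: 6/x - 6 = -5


Subtract -6 from both sides: 6/x = 1
Multiply both sides by x: 6 = 1 * x
Divide by 1: x = 6

x = 6


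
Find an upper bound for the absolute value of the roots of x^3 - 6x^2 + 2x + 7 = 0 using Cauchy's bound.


Cauchy's bound: all roots r satisfy |r| <= 1 + max(|a_i/a_n|) for i = 0,...,n-1
where a_n is the leading coefficient.

Coefficients: [1, -6, 2, 7]
Leading coefficient a_n = 1
Ratios |a_i/a_n|: 6, 2, 7
Maximum ratio: 7
Cauchy's bound: |r| <= 1 + 7 = 8

Upper bound = 8


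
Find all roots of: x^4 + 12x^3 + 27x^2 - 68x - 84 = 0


Let p(x) = x^4 + 12x^3 + 27x^2 - 68x - 84. By the rational root theorem (leading coefficient 1), any rational root is an integer divisor of 84: try ±1, ±2, ... in turn.
Test x = 1: value = -112 ≠ 0.
Test x = -1: value = 0 ✓, so (x + 1) is a factor.
Synthetic division by (x + 1): bring down 1; 1(-1) + 12 = 11; 11(-1) + 27 = 16; 16(-1) - 68 = -84; (-84)(-1) - 84 = 0 → quotient x^3 + 11x^2 + 16x - 84, remainder 0.
Continue with the quotient x^3 + 11x^2 + 16x - 84 (candidates must divide 84; re-test x = -1 first in case it repeats).
Test x = -1: value = -90 ≠ 0.
Test x = 2: value = 0 ✓, so (x - 2) is a factor.
Synthetic division by (x - 2): bring down 1; 1(2) + 11 = 13; 13(2) + 16 = 42; 42(2) - 84 = 0 → quotient x^2 + 13x + 42, remainder 0.
Solve the quadratic x^2 + 13x + 42 = 0: discriminant = 13^2 - 4(1)(42) = 169 - 168 = 1.
sqrt(1) = 1, so x = (-13 ± 1)/2: x = -6 or x = -7.
Collecting all roots found:

x = -7, x = -6, x = -1, x = 2


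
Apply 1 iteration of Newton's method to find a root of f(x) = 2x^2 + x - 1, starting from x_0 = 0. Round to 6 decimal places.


Newton's method: x_(n+1) = x_n - f(x_n)/f'(x_n)
f(x) = 2x^2 + x - 1
f'(x) = 4x + 1

Iteration 1:
  f(0.000000) = -1.000000
  f'(0.000000) = 1.000000
  x_1 = 0.000000 - (-1.000000)/(1.000000) = 1.000000

x_1 = 1.000000


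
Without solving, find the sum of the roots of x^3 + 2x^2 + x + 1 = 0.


By Vieta's formulas for x^3 + bx^2 + cx + d = 0:
  r1 + r2 + r3 = -b/a = -2
  r1*r2 + r1*r3 + r2*r3 = c/a = 1
  r1*r2*r3 = -d/a = -1


Sum = -2


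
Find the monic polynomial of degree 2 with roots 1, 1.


A monic polynomial with roots 1, 1 is:
p(x) = (x - 1)(x - 1)
After multiplying by (x - 1): x - 1
After multiplying by (x - 1): x^2 - 2x + 1

x^2 - 2x + 1


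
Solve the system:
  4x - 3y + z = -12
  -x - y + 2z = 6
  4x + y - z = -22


Using Cramer's rule. Expand each determinant along the first row.
D  = 4*[(-1)*(-1) - 2*1] - (-3)*[(-1)*(-1) - 2*4] + 1*[(-1)*1 - (-1)*4]
  = 4*(-1) - (-3)*(-7) + 1*(3) = -22
Dx = (-12)*[(-1)*(-1) - 2*1] - (-3)*[6*(-1) - 2*(-22)] + 1*[6*1 - (-1)*(-22)]
  = (-12)*(-1) - (-3)*(38) + 1*(-16) = 110
Dy = 4*[6*(-1) - 2*(-22)] - (-12)*[(-1)*(-1) - 2*4] + 1*[(-1)*(-22) - 6*4]
  = 4*(38) - (-12)*(-7) + 1*(-2) = 66
Dz = 4*[(-1)*(-22) - 6*1] - (-3)*[(-1)*(-22) - 6*4] + (-12)*[(-1)*1 - (-1)*4]
  = 4*(16) - (-3)*(-2) + (-12)*(3) = 22
x = Dx/D = 110/-22 = -5, y = Dy/D = 66/-22 = -3, z = Dz/D = 22/-22 = -1
Check eq1: (4)(-5) + (-3)(-3) + (1)(-1) = -12 = -12 ✓
Check eq2: (-1)(-5) + (-1)(-3) + (2)(-1) = 6 = 6 ✓
Check eq3: (4)(-5) + (1)(-3) + (-1)(-1) = -22 = -22 ✓

x = -5, y = -3, z = -1


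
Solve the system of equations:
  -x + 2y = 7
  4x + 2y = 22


Using Cramer's rule:
Determinant D = (-1)(2) - (4)(2) = -2 - 8 = -10
Dx = (7)(2) - (22)(2) = 14 - 44 = -30
Dy = (-1)(22) - (4)(7) = -22 - 28 = -50
x = Dx/D = -30/-10 = 3
y = Dy/D = -50/-10 = 5

x = 3, y = 5


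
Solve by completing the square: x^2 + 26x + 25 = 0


Start: x^2 + 26x + 25 = 0
Move constant: x^2 + 26x = -25
Half of 26 is 13, squared is 169
Add 169 to both sides: x^2 + 26x + 169 = 144
(x + 13)^2 = 144
x + 13 = ±12
x = -13 + 12 = -1 or x = -13 - 12 = -25

x = -25, x = -1


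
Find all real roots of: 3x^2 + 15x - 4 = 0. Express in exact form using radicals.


Using the quadratic formula: x = (-b ± sqrt(b^2 - 4ac)) / (2a)
Here a = 3, b = 15, c = -4
Discriminant = b^2 - 4ac = 15^2 - 4(3)(-4) = 225 + 48 = 273
Since discriminant = 273 > 0, there are two real roots.
x = (-15 ± sqrt(273)) / 6
Numerically: x ≈ 0.2538 or x ≈ -5.2538

x = (-15 + sqrt(273)) / 6 or x = (-15 - sqrt(273)) / 6


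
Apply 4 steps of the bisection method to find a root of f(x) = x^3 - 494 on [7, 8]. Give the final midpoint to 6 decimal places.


f(x) = x^3 - 494
f(7) = -151 < 0
f(8) = 18 > 0

Step 1: midpoint = (7.000000 + 8.000000)/2 = 7.500000
  f(7.500000) = -72.125000
  f(mid) < 0, so root is in [7.500000, 8.000000]

Step 2: midpoint = (7.500000 + 8.000000)/2 = 7.750000
  f(7.750000) = -28.515625
  f(mid) < 0, so root is in [7.750000, 8.000000]

Step 3: midpoint = (7.750000 + 8.000000)/2 = 7.875000
  f(7.875000) = -5.626953
  f(mid) < 0, so root is in [7.875000, 8.000000]

Step 4: midpoint = (7.875000 + 8.000000)/2 = 7.937500
  f(7.937500) = 6.093506
  f(mid) > 0, so root is in [7.875000, 7.937500]

midpoint = 7.937500


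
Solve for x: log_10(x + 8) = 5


Convert to exponential form: x + 8 = 10^5 = 100000
x = 100000 - 8 = 99992
Check: log_10(99992 + 8) = log_10(100000) = log_10(100000) = 5 ✓

x = 99992


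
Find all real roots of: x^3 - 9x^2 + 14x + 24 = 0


Let p(x) = x^3 - 9x^2 + 14x + 24. By the rational root theorem (leading coefficient 1), any rational root is an integer divisor of 24: try ±1, ±2, ... in turn.
Test x = 1: value = 30 ≠ 0.
Test x = -1: value = 0 ✓, so (x + 1) is a factor.
Synthetic division by (x + 1): bring down 1; 1(-1) - 9 = -10; (-10)(-1) + 14 = 24; 24(-1) + 24 = 0 → quotient x^2 - 10x + 24, remainder 0.
Solve the quadratic x^2 - 10x + 24 = 0: discriminant = (-10)^2 - 4(1)(24) = 100 - 96 = 4.
sqrt(4) = 2, so x = (10 ± 2)/2: x = 6 or x = 4.

x = -1, x = 4, x = 6


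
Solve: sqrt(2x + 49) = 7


Square both sides: 2x + 49 = 7^2 = 49
2x = 49 - 49 = 0
x = 0
Check: sqrt(2*0 + 49) = sqrt(49) = 7 ✓

x = 0


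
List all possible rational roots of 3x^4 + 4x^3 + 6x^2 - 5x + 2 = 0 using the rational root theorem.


Rational root theorem: possible roots are ±p/q where:
  p divides the constant term (2): p ∈ {1, 2}
  q divides the leading coefficient (3): q ∈ {1, 3}

All possible rational roots: -2, -1, -2/3, -1/3, 1/3, 2/3, 1, 2

-2, -1, -2/3, -1/3, 1/3, 2/3, 1, 2


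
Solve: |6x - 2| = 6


An absolute value equation |expr| = 6 gives two cases:
Case 1: 6x - 2 = 6
  6x = 8, so x = 4/3
Case 2: 6x - 2 = -6
  6x = -4, so x = -2/3

x = -2/3, x = 4/3


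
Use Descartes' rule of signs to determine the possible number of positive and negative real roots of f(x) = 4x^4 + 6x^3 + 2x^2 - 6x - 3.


Descartes' rule of signs:

For positive roots, count sign changes in f(x) = 4x^4 + 6x^3 + 2x^2 - 6x - 3:
Signs of coefficients: +, +, +, -, -
Number of sign changes: 1
Possible positive real roots: 1

For negative roots, examine f(-x) = 4x^4 - 6x^3 + 2x^2 + 6x - 3:
Signs of coefficients: +, -, +, +, -
Number of sign changes: 3
Possible negative real roots: 3, 1

Positive roots: 1; Negative roots: 3 or 1


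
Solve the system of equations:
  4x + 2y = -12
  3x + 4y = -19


Using Cramer's rule:
Determinant D = (4)(4) - (3)(2) = 16 - 6 = 10
Dx = (-12)(4) - (-19)(2) = -48 + 38 = -10
Dy = (4)(-19) - (3)(-12) = -76 + 36 = -40
x = Dx/D = -10/10 = -1
y = Dy/D = -40/10 = -4

x = -1, y = -4


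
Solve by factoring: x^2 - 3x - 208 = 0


We need two numbers that multiply to -208 and add to -3.
Those numbers are 13 and -16 (since 13 * (-16) = -208 and 13 + (-16) = -3).
So x^2 - 3x - 208 = (x + 13)(x - 16) = 0
Setting each factor to zero: x = -13 or x = 16

x = -13, x = 16


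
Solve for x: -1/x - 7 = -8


Subtract -7 from both sides: -1/x = -1
Multiply both sides by x: -1 = -1 * x
Divide by -1: x = 1

x = 1


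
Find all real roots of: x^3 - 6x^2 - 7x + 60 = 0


Let p(x) = x^3 - 6x^2 - 7x + 60. By the rational root theorem (leading coefficient 1), any rational root is an integer divisor of 60: try ±1, ±2, ... in turn.
Test x = 1: value = 48 ≠ 0.
Test x = -1: value = 60 ≠ 0.
Test x = 2: value = 30 ≠ 0.
Test x = -2: value = 42 ≠ 0.
Test x = 3: value = 12 ≠ 0.
Test x = -3: value = 0 ✓, so (x + 3) is a factor.
Synthetic division by (x + 3): bring down 1; 1(-3) - 6 = -9; (-9)(-3) - 7 = 20; 20(-3) + 60 = 0 → quotient x^2 - 9x + 20, remainder 0.
Solve the quadratic x^2 - 9x + 20 = 0: discriminant = (-9)^2 - 4(1)(20) = 81 - 80 = 1.
sqrt(1) = 1, so x = (9 ± 1)/2: x = 5 or x = 4.

x = -3, x = 4, x = 5


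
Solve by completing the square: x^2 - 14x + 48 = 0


Start: x^2 - 14x + 48 = 0
Move constant: x^2 - 14x = -48
Half of -14 is -7, squared is 49
Add 49 to both sides: x^2 - 14x + 49 = 1
(x - 7)^2 = 1
x - 7 = ±1
x = 7 + 1 = 8 or x = 7 - 1 = 6

x = 6, x = 8


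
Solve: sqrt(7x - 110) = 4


Square both sides: 7x - 110 = 4^2 = 16
7x = 16 + 110 = 126
x = 18
Check: sqrt(7*18 - 110) = sqrt(16) = 4 ✓

x = 18


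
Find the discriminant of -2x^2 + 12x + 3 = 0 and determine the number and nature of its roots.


For ax^2 + bx + c = 0, discriminant D = b^2 - 4ac
Here a = -2, b = 12, c = 3
D = (12)^2 - 4(-2)(3) = 144 + 24 = 168

D = 168 > 0 but not a perfect square
The equation has 2 distinct real irrational roots.

Discriminant = 168, 2 distinct real irrational roots


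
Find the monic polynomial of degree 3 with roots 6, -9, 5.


A monic polynomial with roots 6, -9, 5 is:
p(x) = (x - 6)(x + 9)(x - 5)
After multiplying by (x - 6): x - 6
After multiplying by (x + 9): x^2 + 3x - 54
After multiplying by (x - 5): x^3 - 2x^2 - 69x + 270

x^3 - 2x^2 - 69x + 270


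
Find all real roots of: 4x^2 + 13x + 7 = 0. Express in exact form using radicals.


Using the quadratic formula: x = (-b ± sqrt(b^2 - 4ac)) / (2a)
Here a = 4, b = 13, c = 7
Discriminant = b^2 - 4ac = 13^2 - 4(4)(7) = 169 - 112 = 57
Since discriminant = 57 > 0, there are two real roots.
x = (-13 ± sqrt(57)) / 8
Numerically: x ≈ -0.6813 or x ≈ -2.5687

x = (-13 + sqrt(57)) / 8 or x = (-13 - sqrt(57)) / 8


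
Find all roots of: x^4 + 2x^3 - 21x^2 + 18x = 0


The constant term is 0, so x = 0 is a root. Factor out x:
  x^3 + 2x^2 - 21x + 18 = 0
Let p(x) = x^3 + 2x^2 - 21x + 18. By the rational root theorem (leading coefficient 1), any rational root is an integer divisor of 18: try ±1, ±2, ... in turn.
Test x = 1: value = 0 ✓, so (x - 1) is a factor.
Synthetic division by (x - 1): bring down 1; 1(1) + 2 = 3; 3(1) - 21 = -18; (-18)(1) + 18 = 0 → quotient x^2 + 3x - 18, remainder 0.
Solve the quadratic x^2 + 3x - 18 = 0: discriminant = 3^2 - 4(1)(-18) = 9 + 72 = 81.
sqrt(81) = 9, so x = (-3 ± 9)/2: x = 3 or x = -6.
Collecting all roots found:

x = -6, x = 0, x = 1, x = 3


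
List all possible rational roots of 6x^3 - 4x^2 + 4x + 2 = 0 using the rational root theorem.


Rational root theorem: possible roots are ±p/q where:
  p divides the constant term (2): p ∈ {1, 2}
  q divides the leading coefficient (6): q ∈ {1, 2, 3, 6}

All possible rational roots: -2, -1, -2/3, -1/2, -1/3, -1/6, 1/6, 1/3, 1/2, 2/3, 1, 2

-2, -1, -2/3, -1/2, -1/3, -1/6, 1/6, 1/3, 1/2, 2/3, 1, 2


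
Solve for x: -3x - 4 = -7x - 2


Starting with: -3x - 4 = -7x - 2
Move all x terms to left: (-3 + 7)x = -2 + 4
Simplify: 4x = 2
Divide both sides by 4: x = 1/2

x = 1/2


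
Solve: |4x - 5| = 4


An absolute value equation |expr| = 4 gives two cases:
Case 1: 4x - 5 = 4
  4x = 9, so x = 9/4
Case 2: 4x - 5 = -4
  4x = 1, so x = 1/4

x = 1/4, x = 9/4


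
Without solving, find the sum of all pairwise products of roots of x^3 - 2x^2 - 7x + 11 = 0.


By Vieta's formulas for x^3 + bx^2 + cx + d = 0:
  r1 + r2 + r3 = -b/a = 2
  r1*r2 + r1*r3 + r2*r3 = c/a = -7
  r1*r2*r3 = -d/a = -11


Sum of pairwise products = -7


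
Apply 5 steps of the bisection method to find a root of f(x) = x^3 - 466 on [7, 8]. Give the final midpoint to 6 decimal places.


f(x) = x^3 - 466
f(7) = -123 < 0
f(8) = 46 > 0

Step 1: midpoint = (7.000000 + 8.000000)/2 = 7.500000
  f(7.500000) = -44.125000
  f(mid) < 0, so root is in [7.500000, 8.000000]

Step 2: midpoint = (7.500000 + 8.000000)/2 = 7.750000
  f(7.750000) = -0.515625
  f(mid) < 0, so root is in [7.750000, 8.000000]

Step 3: midpoint = (7.750000 + 8.000000)/2 = 7.875000
  f(7.875000) = 22.373047
  f(mid) > 0, so root is in [7.750000, 7.875000]

Step 4: midpoint = (7.750000 + 7.875000)/2 = 7.812500
  f(7.812500) = 10.837158
  f(mid) > 0, so root is in [7.750000, 7.812500]

Step 5: midpoint = (7.750000 + 7.812500)/2 = 7.781250
  f(7.781250) = 5.137970
  f(mid) > 0, so root is in [7.750000, 7.781250]

midpoint = 7.781250


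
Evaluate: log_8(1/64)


We need the exponent such that 8^? = 1/64
8^(-2) = 1/8^2 = 1/64
Therefore log_8(1/64) = -2

-2


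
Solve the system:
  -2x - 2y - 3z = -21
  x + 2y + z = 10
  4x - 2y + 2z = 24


Using Cramer's rule. Expand each determinant along the first row.
D  = (-2)*[2*2 - 1*(-2)] - (-2)*[1*2 - 1*4] + (-3)*[1*(-2) - 2*4]
  = (-2)*(6) - (-2)*(-2) + (-3)*(-10) = 14
Dx = (-21)*[2*2 - 1*(-2)] - (-2)*[10*2 - 1*24] + (-3)*[10*(-2) - 2*24]
  = (-21)*(6) - (-2)*(-4) + (-3)*(-68) = 70
Dy = (-2)*[10*2 - 1*24] - (-21)*[1*2 - 1*4] + (-3)*[1*24 - 10*4]
  = (-2)*(-4) - (-21)*(-2) + (-3)*(-16) = 14
Dz = (-2)*[2*24 - 10*(-2)] - (-2)*[1*24 - 10*4] + (-21)*[1*(-2) - 2*4]
  = (-2)*(68) - (-2)*(-16) + (-21)*(-10) = 42
x = Dx/D = 70/14 = 5, y = Dy/D = 14/14 = 1, z = Dz/D = 42/14 = 3
Check eq1: (-2)(5) + (-2)(1) + (-3)(3) = -21 = -21 ✓
Check eq2: (1)(5) + (2)(1) + (1)(3) = 10 = 10 ✓
Check eq3: (4)(5) + (-2)(1) + (2)(3) = 24 = 24 ✓

x = 5, y = 1, z = 3


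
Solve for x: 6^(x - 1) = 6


Express both sides with the same base.
6 = 6^1
Since the bases match, equate exponents: x - 1 = 1
So x = 1 - (-1) = 2

x = 2


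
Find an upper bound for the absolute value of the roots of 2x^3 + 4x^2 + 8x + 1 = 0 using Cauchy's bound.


Cauchy's bound: all roots r satisfy |r| <= 1 + max(|a_i/a_n|) for i = 0,...,n-1
where a_n is the leading coefficient.

Coefficients: [2, 4, 8, 1]
Leading coefficient a_n = 2
Ratios |a_i/a_n|: 2, 4, 1/2
Maximum ratio: 4
Cauchy's bound: |r| <= 1 + 4 = 5

Upper bound = 5


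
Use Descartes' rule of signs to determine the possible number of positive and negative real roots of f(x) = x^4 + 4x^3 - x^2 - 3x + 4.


Descartes' rule of signs:

For positive roots, count sign changes in f(x) = x^4 + 4x^3 - x^2 - 3x + 4:
Signs of coefficients: +, +, -, -, +
Number of sign changes: 2
Possible positive real roots: 2, 0

For negative roots, examine f(-x) = x^4 - 4x^3 - x^2 + 3x + 4:
Signs of coefficients: +, -, -, +, +
Number of sign changes: 2
Possible negative real roots: 2, 0

Positive roots: 2 or 0; Negative roots: 2 or 0


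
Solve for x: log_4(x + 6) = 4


Convert to exponential form: x + 6 = 4^4 = 256
x = 256 - 6 = 250
Check: log_4(250 + 6) = log_4(256) = log_4(256) = 4 ✓

x = 250


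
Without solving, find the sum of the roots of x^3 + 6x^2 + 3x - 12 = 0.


By Vieta's formulas for x^3 + bx^2 + cx + d = 0:
  r1 + r2 + r3 = -b/a = -6
  r1*r2 + r1*r3 + r2*r3 = c/a = 3
  r1*r2*r3 = -d/a = 12


Sum = -6


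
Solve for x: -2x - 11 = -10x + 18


Starting with: -2x - 11 = -10x + 18
Move all x terms to left: (-2 + 10)x = 18 + 11
Simplify: 8x = 29
Divide both sides by 8: x = 29/8

x = 29/8


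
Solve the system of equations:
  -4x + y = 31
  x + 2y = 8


Using Cramer's rule:
Determinant D = (-4)(2) - (1)(1) = -8 - 1 = -9
Dx = (31)(2) - (8)(1) = 62 - 8 = 54
Dy = (-4)(8) - (1)(31) = -32 - 31 = -63
x = Dx/D = 54/-9 = -6
y = Dy/D = -63/-9 = 7

x = -6, y = 7


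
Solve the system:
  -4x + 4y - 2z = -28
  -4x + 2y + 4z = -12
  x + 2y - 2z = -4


Using Cramer's rule. Expand each determinant along the first row.
D  = (-4)*[2*(-2) - 4*2] - 4*[(-4)*(-2) - 4*1] + (-2)*[(-4)*2 - 2*1]
  = (-4)*(-12) - 4*(4) + (-2)*(-10) = 52
Dx = (-28)*[2*(-2) - 4*2] - 4*[(-12)*(-2) - 4*(-4)] + (-2)*[(-12)*2 - 2*(-4)]
  = (-28)*(-12) - 4*(40) + (-2)*(-16) = 208
Dy = (-4)*[(-12)*(-2) - 4*(-4)] - (-28)*[(-4)*(-2) - 4*1] + (-2)*[(-4)*(-4) - (-12)*1]
  = (-4)*(40) - (-28)*(4) + (-2)*(28) = -104
Dz = (-4)*[2*(-4) - (-12)*2] - 4*[(-4)*(-4) - (-12)*1] + (-28)*[(-4)*2 - 2*1]
  = (-4)*(16) - 4*(28) + (-28)*(-10) = 104
x = Dx/D = 208/52 = 4, y = Dy/D = -104/52 = -2, z = Dz/D = 104/52 = 2
Check eq1: (-4)(4) + (4)(-2) + (-2)(2) = -28 = -28 ✓
Check eq2: (-4)(4) + (2)(-2) + (4)(2) = -12 = -12 ✓
Check eq3: (1)(4) + (2)(-2) + (-2)(2) = -4 = -4 ✓

x = 4, y = -2, z = 2


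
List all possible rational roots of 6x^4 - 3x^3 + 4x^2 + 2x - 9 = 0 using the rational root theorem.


Rational root theorem: possible roots are ±p/q where:
  p divides the constant term (-9): p ∈ {1, 3, 9}
  q divides the leading coefficient (6): q ∈ {1, 2, 3, 6}

All possible rational roots: -9, -9/2, -3, -3/2, -1, -1/2, -1/3, -1/6, 1/6, 1/3, 1/2, 1, 3/2, 3, 9/2, 9

-9, -9/2, -3, -3/2, -1, -1/2, -1/3, -1/6, 1/6, 1/3, 1/2, 1, 3/2, 3, 9/2, 9


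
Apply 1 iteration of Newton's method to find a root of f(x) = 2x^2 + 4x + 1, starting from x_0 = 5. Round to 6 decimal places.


Newton's method: x_(n+1) = x_n - f(x_n)/f'(x_n)
f(x) = 2x^2 + 4x + 1
f'(x) = 4x + 4

Iteration 1:
  f(5.000000) = 71.000000
  f'(5.000000) = 24.000000
  x_1 = 5.000000 - (71.000000)/(24.000000) = 2.041667

x_1 = 2.041667


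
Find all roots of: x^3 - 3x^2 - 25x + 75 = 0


Let p(x) = x^3 - 3x^2 - 25x + 75. By the rational root theorem (leading coefficient 1), any rational root is an integer divisor of 75: try ±1, ±2, ... in turn.
Test x = 1: value = 48 ≠ 0.
Test x = -1: value = 96 ≠ 0.
Test x = 3: value = 0 ✓, so (x - 3) is a factor.
Synthetic division by (x - 3): bring down 1; 1(3) - 3 = 0; 0(3) - 25 = -25; (-25)(3) + 75 = 0 → quotient x^2 - 25, remainder 0.
Solve the quadratic x^2 - 25 = 0: discriminant = 0^2 - 4(1)(-25) = 0 + 100 = 100.
sqrt(100) = 10, so x = (0 ± 10)/2: x = 5 or x = -5.
Collecting all roots found:

x = -5, x = 3, x = 5


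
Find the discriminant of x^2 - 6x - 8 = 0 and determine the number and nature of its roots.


For ax^2 + bx + c = 0, discriminant D = b^2 - 4ac
Here a = 1, b = -6, c = -8
D = (-6)^2 - 4(1)(-8) = 36 + 32 = 68

D = 68 > 0 but not a perfect square
The equation has 2 distinct real irrational roots.

Discriminant = 68, 2 distinct real irrational roots


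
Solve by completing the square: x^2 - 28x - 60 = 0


Start: x^2 - 28x - 60 = 0
Move constant: x^2 - 28x = 60
Half of -28 is -14, squared is 196
Add 196 to both sides: x^2 - 28x + 196 = 256
(x - 14)^2 = 256
x - 14 = ±16
x = 14 + 16 = 30 or x = 14 - 16 = -2

x = -2, x = 30


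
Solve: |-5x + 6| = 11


An absolute value equation |expr| = 11 gives two cases:
Case 1: -5x + 6 = 11
  -5x = 5, so x = -1
Case 2: -5x + 6 = -11
  -5x = -17, so x = 17/5

x = -1, x = 17/5


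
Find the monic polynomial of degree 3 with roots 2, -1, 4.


A monic polynomial with roots 2, -1, 4 is:
p(x) = (x - 2)(x + 1)(x - 4)
After multiplying by (x - 2): x - 2
After multiplying by (x + 1): x^2 - x - 2
After multiplying by (x - 4): x^3 - 5x^2 + 2x + 8

x^3 - 5x^2 + 2x + 8


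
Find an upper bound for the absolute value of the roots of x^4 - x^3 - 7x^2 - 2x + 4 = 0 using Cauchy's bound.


Cauchy's bound: all roots r satisfy |r| <= 1 + max(|a_i/a_n|) for i = 0,...,n-1
where a_n is the leading coefficient.

Coefficients: [1, -1, -7, -2, 4]
Leading coefficient a_n = 1
Ratios |a_i/a_n|: 1, 7, 2, 4
Maximum ratio: 7
Cauchy's bound: |r| <= 1 + 7 = 8

Upper bound = 8


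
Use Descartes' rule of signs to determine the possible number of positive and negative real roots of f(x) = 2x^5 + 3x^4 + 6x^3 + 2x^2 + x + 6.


Descartes' rule of signs:

For positive roots, count sign changes in f(x) = 2x^5 + 3x^4 + 6x^3 + 2x^2 + x + 6:
Signs of coefficients: +, +, +, +, +, +
Number of sign changes: 0
Possible positive real roots: 0

For negative roots, examine f(-x) = -2x^5 + 3x^4 - 6x^3 + 2x^2 - x + 6:
Signs of coefficients: -, +, -, +, -, +
Number of sign changes: 5
Possible negative real roots: 5, 3, 1

Positive roots: 0; Negative roots: 5 or 3 or 1


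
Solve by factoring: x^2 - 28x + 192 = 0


We need two numbers that multiply to 192 and add to -28.
Those numbers are -16 and -12 (since (-16) * (-12) = 192 and (-16) + (-12) = -28).
So x^2 - 28x + 192 = (x - 16)(x - 12) = 0
Setting each factor to zero: x = 16 or x = 12

x = 12, x = 16


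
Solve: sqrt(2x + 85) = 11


Square both sides: 2x + 85 = 11^2 = 121
2x = 121 - 85 = 36
x = 18
Check: sqrt(2*18 + 85) = sqrt(121) = 11 ✓

x = 18


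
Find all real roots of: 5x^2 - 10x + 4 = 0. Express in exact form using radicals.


Using the quadratic formula: x = (-b ± sqrt(b^2 - 4ac)) / (2a)
Here a = 5, b = -10, c = 4
Discriminant = b^2 - 4ac = (-10)^2 - 4(5)(4) = 100 - 80 = 20
Since discriminant = 20 > 0, there are two real roots.
x = (10 ± 2*sqrt(5)) / 10
Simplifying: x = (5 ± sqrt(5)) / 5
Numerically: x ≈ 1.4472 or x ≈ 0.5528

x = (5 + sqrt(5)) / 5 or x = (5 - sqrt(5)) / 5


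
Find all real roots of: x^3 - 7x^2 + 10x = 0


The constant term is 0, so x = 0 is a root. Factor out x:
  x(x^2 - 7x + 10) = 0
Solve the quadratic x^2 - 7x + 10 = 0: discriminant = (-7)^2 - 4(1)(10) = 49 - 40 = 9.
sqrt(9) = 3, so x = (7 ± 3)/2: x = 5 or x = 2.

x = 0, x = 2, x = 5


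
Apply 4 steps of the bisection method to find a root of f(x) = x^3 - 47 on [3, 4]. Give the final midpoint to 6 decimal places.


f(x) = x^3 - 47
f(3) = -20 < 0
f(4) = 17 > 0

Step 1: midpoint = (3.000000 + 4.000000)/2 = 3.500000
  f(3.500000) = -4.125000
  f(mid) < 0, so root is in [3.500000, 4.000000]

Step 2: midpoint = (3.500000 + 4.000000)/2 = 3.750000
  f(3.750000) = 5.734375
  f(mid) > 0, so root is in [3.500000, 3.750000]

Step 3: midpoint = (3.500000 + 3.750000)/2 = 3.625000
  f(3.625000) = 0.634766
  f(mid) > 0, so root is in [3.500000, 3.625000]

Step 4: midpoint = (3.500000 + 3.625000)/2 = 3.562500
  f(3.562500) = -1.786865
  f(mid) < 0, so root is in [3.562500, 3.625000]

midpoint = 3.562500


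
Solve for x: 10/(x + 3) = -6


Multiply both sides by (x + 3): 10 = -6(x + 3)
Distribute: 10 = -6x - 18
-6x = 10 + 18 = 28
x = -14/3

x = -14/3


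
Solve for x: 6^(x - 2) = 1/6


Express both sides with the same base.
1/6 = 6^(-1)
Since the bases match, equate exponents: x - 2 = -1
So x = -1 - (-2) = 1

x = 1


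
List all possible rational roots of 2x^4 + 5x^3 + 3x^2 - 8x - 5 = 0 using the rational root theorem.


Rational root theorem: possible roots are ±p/q where:
  p divides the constant term (-5): p ∈ {1, 5}
  q divides the leading coefficient (2): q ∈ {1, 2}

All possible rational roots: -5, -5/2, -1, -1/2, 1/2, 1, 5/2, 5

-5, -5/2, -1, -1/2, 1/2, 1, 5/2, 5


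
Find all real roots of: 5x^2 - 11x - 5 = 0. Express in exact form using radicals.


Using the quadratic formula: x = (-b ± sqrt(b^2 - 4ac)) / (2a)
Here a = 5, b = -11, c = -5
Discriminant = b^2 - 4ac = (-11)^2 - 4(5)(-5) = 121 + 100 = 221
Since discriminant = 221 > 0, there are two real roots.
x = (11 ± sqrt(221)) / 10
Numerically: x ≈ 2.5866 or x ≈ -0.3866

x = (11 + sqrt(221)) / 10 or x = (11 - sqrt(221)) / 10
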